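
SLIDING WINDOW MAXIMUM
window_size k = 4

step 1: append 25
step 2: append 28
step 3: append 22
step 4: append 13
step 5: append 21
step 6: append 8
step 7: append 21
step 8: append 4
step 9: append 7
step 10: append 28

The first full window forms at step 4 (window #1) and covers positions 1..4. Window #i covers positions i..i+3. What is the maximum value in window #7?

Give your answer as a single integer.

step 1: append 25 -> window=[25] (not full yet)
step 2: append 28 -> window=[25, 28] (not full yet)
step 3: append 22 -> window=[25, 28, 22] (not full yet)
step 4: append 13 -> window=[25, 28, 22, 13] -> max=28
step 5: append 21 -> window=[28, 22, 13, 21] -> max=28
step 6: append 8 -> window=[22, 13, 21, 8] -> max=22
step 7: append 21 -> window=[13, 21, 8, 21] -> max=21
step 8: append 4 -> window=[21, 8, 21, 4] -> max=21
step 9: append 7 -> window=[8, 21, 4, 7] -> max=21
step 10: append 28 -> window=[21, 4, 7, 28] -> max=28
Window #7 max = 28

Answer: 28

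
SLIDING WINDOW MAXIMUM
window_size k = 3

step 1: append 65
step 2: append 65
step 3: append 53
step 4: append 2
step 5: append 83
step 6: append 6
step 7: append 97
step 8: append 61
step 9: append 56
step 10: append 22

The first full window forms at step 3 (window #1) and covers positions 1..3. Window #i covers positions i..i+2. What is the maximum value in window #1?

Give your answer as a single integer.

Answer: 65

Derivation:
step 1: append 65 -> window=[65] (not full yet)
step 2: append 65 -> window=[65, 65] (not full yet)
step 3: append 53 -> window=[65, 65, 53] -> max=65
Window #1 max = 65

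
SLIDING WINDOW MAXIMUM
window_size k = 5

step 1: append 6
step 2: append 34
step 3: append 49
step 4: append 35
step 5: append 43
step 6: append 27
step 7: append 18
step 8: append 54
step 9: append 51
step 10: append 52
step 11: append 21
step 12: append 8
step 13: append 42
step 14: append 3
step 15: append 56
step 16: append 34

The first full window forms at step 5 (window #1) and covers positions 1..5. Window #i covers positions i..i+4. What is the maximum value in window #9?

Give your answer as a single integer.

Answer: 52

Derivation:
step 1: append 6 -> window=[6] (not full yet)
step 2: append 34 -> window=[6, 34] (not full yet)
step 3: append 49 -> window=[6, 34, 49] (not full yet)
step 4: append 35 -> window=[6, 34, 49, 35] (not full yet)
step 5: append 43 -> window=[6, 34, 49, 35, 43] -> max=49
step 6: append 27 -> window=[34, 49, 35, 43, 27] -> max=49
step 7: append 18 -> window=[49, 35, 43, 27, 18] -> max=49
step 8: append 54 -> window=[35, 43, 27, 18, 54] -> max=54
step 9: append 51 -> window=[43, 27, 18, 54, 51] -> max=54
step 10: append 52 -> window=[27, 18, 54, 51, 52] -> max=54
step 11: append 21 -> window=[18, 54, 51, 52, 21] -> max=54
step 12: append 8 -> window=[54, 51, 52, 21, 8] -> max=54
step 13: append 42 -> window=[51, 52, 21, 8, 42] -> max=52
Window #9 max = 52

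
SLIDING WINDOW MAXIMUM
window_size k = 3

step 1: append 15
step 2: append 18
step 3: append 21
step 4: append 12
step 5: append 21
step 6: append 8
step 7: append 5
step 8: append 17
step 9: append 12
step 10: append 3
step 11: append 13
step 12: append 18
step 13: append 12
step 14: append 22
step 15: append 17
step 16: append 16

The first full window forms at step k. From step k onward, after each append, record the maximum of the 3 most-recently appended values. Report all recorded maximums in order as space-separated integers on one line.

Answer: 21 21 21 21 21 17 17 17 13 18 18 22 22 22

Derivation:
step 1: append 15 -> window=[15] (not full yet)
step 2: append 18 -> window=[15, 18] (not full yet)
step 3: append 21 -> window=[15, 18, 21] -> max=21
step 4: append 12 -> window=[18, 21, 12] -> max=21
step 5: append 21 -> window=[21, 12, 21] -> max=21
step 6: append 8 -> window=[12, 21, 8] -> max=21
step 7: append 5 -> window=[21, 8, 5] -> max=21
step 8: append 17 -> window=[8, 5, 17] -> max=17
step 9: append 12 -> window=[5, 17, 12] -> max=17
step 10: append 3 -> window=[17, 12, 3] -> max=17
step 11: append 13 -> window=[12, 3, 13] -> max=13
step 12: append 18 -> window=[3, 13, 18] -> max=18
step 13: append 12 -> window=[13, 18, 12] -> max=18
step 14: append 22 -> window=[18, 12, 22] -> max=22
step 15: append 17 -> window=[12, 22, 17] -> max=22
step 16: append 16 -> window=[22, 17, 16] -> max=22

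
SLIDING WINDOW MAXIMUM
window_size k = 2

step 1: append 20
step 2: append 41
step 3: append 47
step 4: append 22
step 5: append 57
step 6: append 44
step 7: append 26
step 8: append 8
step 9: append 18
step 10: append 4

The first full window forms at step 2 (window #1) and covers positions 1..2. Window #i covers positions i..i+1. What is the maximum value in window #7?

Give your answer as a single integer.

step 1: append 20 -> window=[20] (not full yet)
step 2: append 41 -> window=[20, 41] -> max=41
step 3: append 47 -> window=[41, 47] -> max=47
step 4: append 22 -> window=[47, 22] -> max=47
step 5: append 57 -> window=[22, 57] -> max=57
step 6: append 44 -> window=[57, 44] -> max=57
step 7: append 26 -> window=[44, 26] -> max=44
step 8: append 8 -> window=[26, 8] -> max=26
Window #7 max = 26

Answer: 26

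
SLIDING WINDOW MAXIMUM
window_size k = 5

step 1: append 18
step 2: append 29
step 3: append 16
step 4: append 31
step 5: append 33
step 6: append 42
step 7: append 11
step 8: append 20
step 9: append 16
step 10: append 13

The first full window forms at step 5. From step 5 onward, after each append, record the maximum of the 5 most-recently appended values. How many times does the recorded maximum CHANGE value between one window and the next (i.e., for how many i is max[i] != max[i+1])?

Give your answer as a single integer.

step 1: append 18 -> window=[18] (not full yet)
step 2: append 29 -> window=[18, 29] (not full yet)
step 3: append 16 -> window=[18, 29, 16] (not full yet)
step 4: append 31 -> window=[18, 29, 16, 31] (not full yet)
step 5: append 33 -> window=[18, 29, 16, 31, 33] -> max=33
step 6: append 42 -> window=[29, 16, 31, 33, 42] -> max=42
step 7: append 11 -> window=[16, 31, 33, 42, 11] -> max=42
step 8: append 20 -> window=[31, 33, 42, 11, 20] -> max=42
step 9: append 16 -> window=[33, 42, 11, 20, 16] -> max=42
step 10: append 13 -> window=[42, 11, 20, 16, 13] -> max=42
Recorded maximums: 33 42 42 42 42 42
Changes between consecutive maximums: 1

Answer: 1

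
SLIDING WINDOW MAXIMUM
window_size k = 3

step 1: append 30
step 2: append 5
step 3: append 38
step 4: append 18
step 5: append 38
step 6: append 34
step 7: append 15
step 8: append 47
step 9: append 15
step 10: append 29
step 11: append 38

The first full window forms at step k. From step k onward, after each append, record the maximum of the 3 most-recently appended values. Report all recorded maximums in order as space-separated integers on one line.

Answer: 38 38 38 38 38 47 47 47 38

Derivation:
step 1: append 30 -> window=[30] (not full yet)
step 2: append 5 -> window=[30, 5] (not full yet)
step 3: append 38 -> window=[30, 5, 38] -> max=38
step 4: append 18 -> window=[5, 38, 18] -> max=38
step 5: append 38 -> window=[38, 18, 38] -> max=38
step 6: append 34 -> window=[18, 38, 34] -> max=38
step 7: append 15 -> window=[38, 34, 15] -> max=38
step 8: append 47 -> window=[34, 15, 47] -> max=47
step 9: append 15 -> window=[15, 47, 15] -> max=47
step 10: append 29 -> window=[47, 15, 29] -> max=47
step 11: append 38 -> window=[15, 29, 38] -> max=38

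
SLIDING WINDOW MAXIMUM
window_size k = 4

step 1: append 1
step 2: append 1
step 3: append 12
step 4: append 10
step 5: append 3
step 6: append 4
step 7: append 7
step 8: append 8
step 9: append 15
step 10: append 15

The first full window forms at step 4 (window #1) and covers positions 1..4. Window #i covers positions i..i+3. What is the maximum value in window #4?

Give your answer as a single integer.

Answer: 10

Derivation:
step 1: append 1 -> window=[1] (not full yet)
step 2: append 1 -> window=[1, 1] (not full yet)
step 3: append 12 -> window=[1, 1, 12] (not full yet)
step 4: append 10 -> window=[1, 1, 12, 10] -> max=12
step 5: append 3 -> window=[1, 12, 10, 3] -> max=12
step 6: append 4 -> window=[12, 10, 3, 4] -> max=12
step 7: append 7 -> window=[10, 3, 4, 7] -> max=10
Window #4 max = 10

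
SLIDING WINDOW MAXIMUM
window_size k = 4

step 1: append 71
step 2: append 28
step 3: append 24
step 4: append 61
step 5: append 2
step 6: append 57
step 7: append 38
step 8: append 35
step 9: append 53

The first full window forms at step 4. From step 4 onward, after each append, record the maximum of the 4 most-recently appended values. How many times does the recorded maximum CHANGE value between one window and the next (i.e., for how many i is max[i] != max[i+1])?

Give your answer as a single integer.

step 1: append 71 -> window=[71] (not full yet)
step 2: append 28 -> window=[71, 28] (not full yet)
step 3: append 24 -> window=[71, 28, 24] (not full yet)
step 4: append 61 -> window=[71, 28, 24, 61] -> max=71
step 5: append 2 -> window=[28, 24, 61, 2] -> max=61
step 6: append 57 -> window=[24, 61, 2, 57] -> max=61
step 7: append 38 -> window=[61, 2, 57, 38] -> max=61
step 8: append 35 -> window=[2, 57, 38, 35] -> max=57
step 9: append 53 -> window=[57, 38, 35, 53] -> max=57
Recorded maximums: 71 61 61 61 57 57
Changes between consecutive maximums: 2

Answer: 2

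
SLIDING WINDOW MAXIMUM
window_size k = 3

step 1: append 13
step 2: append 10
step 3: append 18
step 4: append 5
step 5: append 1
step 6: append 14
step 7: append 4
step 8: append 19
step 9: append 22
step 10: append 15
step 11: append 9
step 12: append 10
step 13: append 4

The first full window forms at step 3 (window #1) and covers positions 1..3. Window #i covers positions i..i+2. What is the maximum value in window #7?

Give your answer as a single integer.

step 1: append 13 -> window=[13] (not full yet)
step 2: append 10 -> window=[13, 10] (not full yet)
step 3: append 18 -> window=[13, 10, 18] -> max=18
step 4: append 5 -> window=[10, 18, 5] -> max=18
step 5: append 1 -> window=[18, 5, 1] -> max=18
step 6: append 14 -> window=[5, 1, 14] -> max=14
step 7: append 4 -> window=[1, 14, 4] -> max=14
step 8: append 19 -> window=[14, 4, 19] -> max=19
step 9: append 22 -> window=[4, 19, 22] -> max=22
Window #7 max = 22

Answer: 22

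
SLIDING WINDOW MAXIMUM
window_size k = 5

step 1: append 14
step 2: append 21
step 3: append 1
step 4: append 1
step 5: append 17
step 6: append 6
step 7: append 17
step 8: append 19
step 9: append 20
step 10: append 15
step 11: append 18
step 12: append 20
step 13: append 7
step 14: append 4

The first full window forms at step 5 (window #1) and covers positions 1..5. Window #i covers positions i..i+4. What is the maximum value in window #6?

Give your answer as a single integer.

Answer: 20

Derivation:
step 1: append 14 -> window=[14] (not full yet)
step 2: append 21 -> window=[14, 21] (not full yet)
step 3: append 1 -> window=[14, 21, 1] (not full yet)
step 4: append 1 -> window=[14, 21, 1, 1] (not full yet)
step 5: append 17 -> window=[14, 21, 1, 1, 17] -> max=21
step 6: append 6 -> window=[21, 1, 1, 17, 6] -> max=21
step 7: append 17 -> window=[1, 1, 17, 6, 17] -> max=17
step 8: append 19 -> window=[1, 17, 6, 17, 19] -> max=19
step 9: append 20 -> window=[17, 6, 17, 19, 20] -> max=20
step 10: append 15 -> window=[6, 17, 19, 20, 15] -> max=20
Window #6 max = 20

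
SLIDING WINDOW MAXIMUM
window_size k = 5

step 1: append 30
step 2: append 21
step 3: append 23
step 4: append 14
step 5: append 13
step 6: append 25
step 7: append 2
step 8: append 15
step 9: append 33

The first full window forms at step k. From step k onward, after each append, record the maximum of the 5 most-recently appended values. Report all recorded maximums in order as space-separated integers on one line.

Answer: 30 25 25 25 33

Derivation:
step 1: append 30 -> window=[30] (not full yet)
step 2: append 21 -> window=[30, 21] (not full yet)
step 3: append 23 -> window=[30, 21, 23] (not full yet)
step 4: append 14 -> window=[30, 21, 23, 14] (not full yet)
step 5: append 13 -> window=[30, 21, 23, 14, 13] -> max=30
step 6: append 25 -> window=[21, 23, 14, 13, 25] -> max=25
step 7: append 2 -> window=[23, 14, 13, 25, 2] -> max=25
step 8: append 15 -> window=[14, 13, 25, 2, 15] -> max=25
step 9: append 33 -> window=[13, 25, 2, 15, 33] -> max=33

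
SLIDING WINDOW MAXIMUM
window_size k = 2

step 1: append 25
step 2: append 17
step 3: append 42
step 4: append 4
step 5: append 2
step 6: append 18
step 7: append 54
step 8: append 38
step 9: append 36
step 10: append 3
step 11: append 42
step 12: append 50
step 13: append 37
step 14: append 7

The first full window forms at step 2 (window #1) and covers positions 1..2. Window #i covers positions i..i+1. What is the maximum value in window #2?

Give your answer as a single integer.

step 1: append 25 -> window=[25] (not full yet)
step 2: append 17 -> window=[25, 17] -> max=25
step 3: append 42 -> window=[17, 42] -> max=42
Window #2 max = 42

Answer: 42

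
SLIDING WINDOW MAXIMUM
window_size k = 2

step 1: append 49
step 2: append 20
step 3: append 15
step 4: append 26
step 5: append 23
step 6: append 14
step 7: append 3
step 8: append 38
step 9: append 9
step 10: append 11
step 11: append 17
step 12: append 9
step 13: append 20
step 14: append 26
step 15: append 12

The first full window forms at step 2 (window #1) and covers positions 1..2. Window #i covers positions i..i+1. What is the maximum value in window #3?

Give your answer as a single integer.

step 1: append 49 -> window=[49] (not full yet)
step 2: append 20 -> window=[49, 20] -> max=49
step 3: append 15 -> window=[20, 15] -> max=20
step 4: append 26 -> window=[15, 26] -> max=26
Window #3 max = 26

Answer: 26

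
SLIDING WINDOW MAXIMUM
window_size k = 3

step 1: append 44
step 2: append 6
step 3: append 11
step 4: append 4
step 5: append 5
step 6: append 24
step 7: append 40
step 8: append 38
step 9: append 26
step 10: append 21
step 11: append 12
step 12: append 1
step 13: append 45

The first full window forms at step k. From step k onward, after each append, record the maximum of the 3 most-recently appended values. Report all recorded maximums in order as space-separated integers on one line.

step 1: append 44 -> window=[44] (not full yet)
step 2: append 6 -> window=[44, 6] (not full yet)
step 3: append 11 -> window=[44, 6, 11] -> max=44
step 4: append 4 -> window=[6, 11, 4] -> max=11
step 5: append 5 -> window=[11, 4, 5] -> max=11
step 6: append 24 -> window=[4, 5, 24] -> max=24
step 7: append 40 -> window=[5, 24, 40] -> max=40
step 8: append 38 -> window=[24, 40, 38] -> max=40
step 9: append 26 -> window=[40, 38, 26] -> max=40
step 10: append 21 -> window=[38, 26, 21] -> max=38
step 11: append 12 -> window=[26, 21, 12] -> max=26
step 12: append 1 -> window=[21, 12, 1] -> max=21
step 13: append 45 -> window=[12, 1, 45] -> max=45

Answer: 44 11 11 24 40 40 40 38 26 21 45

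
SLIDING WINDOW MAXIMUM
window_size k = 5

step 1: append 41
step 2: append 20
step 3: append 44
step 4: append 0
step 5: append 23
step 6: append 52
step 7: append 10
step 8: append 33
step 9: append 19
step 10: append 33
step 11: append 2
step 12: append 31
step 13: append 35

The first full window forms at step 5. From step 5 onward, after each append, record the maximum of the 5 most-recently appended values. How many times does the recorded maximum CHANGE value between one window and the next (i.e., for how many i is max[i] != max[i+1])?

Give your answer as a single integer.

step 1: append 41 -> window=[41] (not full yet)
step 2: append 20 -> window=[41, 20] (not full yet)
step 3: append 44 -> window=[41, 20, 44] (not full yet)
step 4: append 0 -> window=[41, 20, 44, 0] (not full yet)
step 5: append 23 -> window=[41, 20, 44, 0, 23] -> max=44
step 6: append 52 -> window=[20, 44, 0, 23, 52] -> max=52
step 7: append 10 -> window=[44, 0, 23, 52, 10] -> max=52
step 8: append 33 -> window=[0, 23, 52, 10, 33] -> max=52
step 9: append 19 -> window=[23, 52, 10, 33, 19] -> max=52
step 10: append 33 -> window=[52, 10, 33, 19, 33] -> max=52
step 11: append 2 -> window=[10, 33, 19, 33, 2] -> max=33
step 12: append 31 -> window=[33, 19, 33, 2, 31] -> max=33
step 13: append 35 -> window=[19, 33, 2, 31, 35] -> max=35
Recorded maximums: 44 52 52 52 52 52 33 33 35
Changes between consecutive maximums: 3

Answer: 3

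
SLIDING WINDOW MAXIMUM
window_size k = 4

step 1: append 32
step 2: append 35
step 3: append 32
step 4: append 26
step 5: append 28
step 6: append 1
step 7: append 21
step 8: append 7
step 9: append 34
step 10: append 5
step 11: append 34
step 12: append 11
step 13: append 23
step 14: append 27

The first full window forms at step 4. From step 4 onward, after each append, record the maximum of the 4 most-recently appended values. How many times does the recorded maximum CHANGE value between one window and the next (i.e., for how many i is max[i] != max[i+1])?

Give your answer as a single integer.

Answer: 3

Derivation:
step 1: append 32 -> window=[32] (not full yet)
step 2: append 35 -> window=[32, 35] (not full yet)
step 3: append 32 -> window=[32, 35, 32] (not full yet)
step 4: append 26 -> window=[32, 35, 32, 26] -> max=35
step 5: append 28 -> window=[35, 32, 26, 28] -> max=35
step 6: append 1 -> window=[32, 26, 28, 1] -> max=32
step 7: append 21 -> window=[26, 28, 1, 21] -> max=28
step 8: append 7 -> window=[28, 1, 21, 7] -> max=28
step 9: append 34 -> window=[1, 21, 7, 34] -> max=34
step 10: append 5 -> window=[21, 7, 34, 5] -> max=34
step 11: append 34 -> window=[7, 34, 5, 34] -> max=34
step 12: append 11 -> window=[34, 5, 34, 11] -> max=34
step 13: append 23 -> window=[5, 34, 11, 23] -> max=34
step 14: append 27 -> window=[34, 11, 23, 27] -> max=34
Recorded maximums: 35 35 32 28 28 34 34 34 34 34 34
Changes between consecutive maximums: 3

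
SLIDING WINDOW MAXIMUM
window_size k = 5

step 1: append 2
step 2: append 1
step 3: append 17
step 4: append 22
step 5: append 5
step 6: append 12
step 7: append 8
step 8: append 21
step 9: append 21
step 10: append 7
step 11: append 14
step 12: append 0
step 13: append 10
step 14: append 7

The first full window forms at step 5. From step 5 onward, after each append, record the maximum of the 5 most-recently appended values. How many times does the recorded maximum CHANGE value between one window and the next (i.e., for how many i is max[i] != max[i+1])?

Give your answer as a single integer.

Answer: 2

Derivation:
step 1: append 2 -> window=[2] (not full yet)
step 2: append 1 -> window=[2, 1] (not full yet)
step 3: append 17 -> window=[2, 1, 17] (not full yet)
step 4: append 22 -> window=[2, 1, 17, 22] (not full yet)
step 5: append 5 -> window=[2, 1, 17, 22, 5] -> max=22
step 6: append 12 -> window=[1, 17, 22, 5, 12] -> max=22
step 7: append 8 -> window=[17, 22, 5, 12, 8] -> max=22
step 8: append 21 -> window=[22, 5, 12, 8, 21] -> max=22
step 9: append 21 -> window=[5, 12, 8, 21, 21] -> max=21
step 10: append 7 -> window=[12, 8, 21, 21, 7] -> max=21
step 11: append 14 -> window=[8, 21, 21, 7, 14] -> max=21
step 12: append 0 -> window=[21, 21, 7, 14, 0] -> max=21
step 13: append 10 -> window=[21, 7, 14, 0, 10] -> max=21
step 14: append 7 -> window=[7, 14, 0, 10, 7] -> max=14
Recorded maximums: 22 22 22 22 21 21 21 21 21 14
Changes between consecutive maximums: 2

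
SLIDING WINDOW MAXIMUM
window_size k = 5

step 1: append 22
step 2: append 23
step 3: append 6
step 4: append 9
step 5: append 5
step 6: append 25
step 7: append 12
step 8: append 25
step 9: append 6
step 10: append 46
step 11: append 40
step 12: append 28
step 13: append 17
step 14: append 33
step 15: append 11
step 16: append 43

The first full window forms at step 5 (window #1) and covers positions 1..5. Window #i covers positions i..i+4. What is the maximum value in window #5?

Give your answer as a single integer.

step 1: append 22 -> window=[22] (not full yet)
step 2: append 23 -> window=[22, 23] (not full yet)
step 3: append 6 -> window=[22, 23, 6] (not full yet)
step 4: append 9 -> window=[22, 23, 6, 9] (not full yet)
step 5: append 5 -> window=[22, 23, 6, 9, 5] -> max=23
step 6: append 25 -> window=[23, 6, 9, 5, 25] -> max=25
step 7: append 12 -> window=[6, 9, 5, 25, 12] -> max=25
step 8: append 25 -> window=[9, 5, 25, 12, 25] -> max=25
step 9: append 6 -> window=[5, 25, 12, 25, 6] -> max=25
Window #5 max = 25

Answer: 25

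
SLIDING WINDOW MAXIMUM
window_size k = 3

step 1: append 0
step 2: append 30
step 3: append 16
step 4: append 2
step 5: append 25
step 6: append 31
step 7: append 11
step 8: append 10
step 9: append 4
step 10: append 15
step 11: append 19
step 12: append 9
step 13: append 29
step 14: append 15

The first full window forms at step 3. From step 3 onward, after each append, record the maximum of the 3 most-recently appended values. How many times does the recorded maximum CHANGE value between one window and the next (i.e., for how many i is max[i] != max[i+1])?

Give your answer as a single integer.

step 1: append 0 -> window=[0] (not full yet)
step 2: append 30 -> window=[0, 30] (not full yet)
step 3: append 16 -> window=[0, 30, 16] -> max=30
step 4: append 2 -> window=[30, 16, 2] -> max=30
step 5: append 25 -> window=[16, 2, 25] -> max=25
step 6: append 31 -> window=[2, 25, 31] -> max=31
step 7: append 11 -> window=[25, 31, 11] -> max=31
step 8: append 10 -> window=[31, 11, 10] -> max=31
step 9: append 4 -> window=[11, 10, 4] -> max=11
step 10: append 15 -> window=[10, 4, 15] -> max=15
step 11: append 19 -> window=[4, 15, 19] -> max=19
step 12: append 9 -> window=[15, 19, 9] -> max=19
step 13: append 29 -> window=[19, 9, 29] -> max=29
step 14: append 15 -> window=[9, 29, 15] -> max=29
Recorded maximums: 30 30 25 31 31 31 11 15 19 19 29 29
Changes between consecutive maximums: 6

Answer: 6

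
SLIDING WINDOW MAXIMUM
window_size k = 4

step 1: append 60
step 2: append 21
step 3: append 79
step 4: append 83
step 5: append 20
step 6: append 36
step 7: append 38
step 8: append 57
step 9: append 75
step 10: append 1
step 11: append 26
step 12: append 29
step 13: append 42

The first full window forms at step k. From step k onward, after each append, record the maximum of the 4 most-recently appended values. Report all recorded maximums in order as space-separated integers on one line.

step 1: append 60 -> window=[60] (not full yet)
step 2: append 21 -> window=[60, 21] (not full yet)
step 3: append 79 -> window=[60, 21, 79] (not full yet)
step 4: append 83 -> window=[60, 21, 79, 83] -> max=83
step 5: append 20 -> window=[21, 79, 83, 20] -> max=83
step 6: append 36 -> window=[79, 83, 20, 36] -> max=83
step 7: append 38 -> window=[83, 20, 36, 38] -> max=83
step 8: append 57 -> window=[20, 36, 38, 57] -> max=57
step 9: append 75 -> window=[36, 38, 57, 75] -> max=75
step 10: append 1 -> window=[38, 57, 75, 1] -> max=75
step 11: append 26 -> window=[57, 75, 1, 26] -> max=75
step 12: append 29 -> window=[75, 1, 26, 29] -> max=75
step 13: append 42 -> window=[1, 26, 29, 42] -> max=42

Answer: 83 83 83 83 57 75 75 75 75 42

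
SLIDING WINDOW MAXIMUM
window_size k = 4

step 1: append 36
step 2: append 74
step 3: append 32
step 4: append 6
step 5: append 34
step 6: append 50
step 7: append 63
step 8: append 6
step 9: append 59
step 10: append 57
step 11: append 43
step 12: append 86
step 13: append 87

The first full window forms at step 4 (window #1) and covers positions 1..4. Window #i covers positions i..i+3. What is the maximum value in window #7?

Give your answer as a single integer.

Answer: 63

Derivation:
step 1: append 36 -> window=[36] (not full yet)
step 2: append 74 -> window=[36, 74] (not full yet)
step 3: append 32 -> window=[36, 74, 32] (not full yet)
step 4: append 6 -> window=[36, 74, 32, 6] -> max=74
step 5: append 34 -> window=[74, 32, 6, 34] -> max=74
step 6: append 50 -> window=[32, 6, 34, 50] -> max=50
step 7: append 63 -> window=[6, 34, 50, 63] -> max=63
step 8: append 6 -> window=[34, 50, 63, 6] -> max=63
step 9: append 59 -> window=[50, 63, 6, 59] -> max=63
step 10: append 57 -> window=[63, 6, 59, 57] -> max=63
Window #7 max = 63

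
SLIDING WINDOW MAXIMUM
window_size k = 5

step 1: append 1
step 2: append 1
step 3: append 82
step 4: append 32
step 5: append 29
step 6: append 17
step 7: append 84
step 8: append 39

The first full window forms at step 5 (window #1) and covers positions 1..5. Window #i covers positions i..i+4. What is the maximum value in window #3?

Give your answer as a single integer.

Answer: 84

Derivation:
step 1: append 1 -> window=[1] (not full yet)
step 2: append 1 -> window=[1, 1] (not full yet)
step 3: append 82 -> window=[1, 1, 82] (not full yet)
step 4: append 32 -> window=[1, 1, 82, 32] (not full yet)
step 5: append 29 -> window=[1, 1, 82, 32, 29] -> max=82
step 6: append 17 -> window=[1, 82, 32, 29, 17] -> max=82
step 7: append 84 -> window=[82, 32, 29, 17, 84] -> max=84
Window #3 max = 84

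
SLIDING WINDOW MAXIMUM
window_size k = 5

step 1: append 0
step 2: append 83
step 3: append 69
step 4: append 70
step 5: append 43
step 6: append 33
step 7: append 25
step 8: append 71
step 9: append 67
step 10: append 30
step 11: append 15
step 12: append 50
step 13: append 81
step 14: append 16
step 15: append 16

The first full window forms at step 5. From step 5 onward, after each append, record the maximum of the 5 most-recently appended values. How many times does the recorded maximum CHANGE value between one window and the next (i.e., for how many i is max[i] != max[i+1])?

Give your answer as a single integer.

step 1: append 0 -> window=[0] (not full yet)
step 2: append 83 -> window=[0, 83] (not full yet)
step 3: append 69 -> window=[0, 83, 69] (not full yet)
step 4: append 70 -> window=[0, 83, 69, 70] (not full yet)
step 5: append 43 -> window=[0, 83, 69, 70, 43] -> max=83
step 6: append 33 -> window=[83, 69, 70, 43, 33] -> max=83
step 7: append 25 -> window=[69, 70, 43, 33, 25] -> max=70
step 8: append 71 -> window=[70, 43, 33, 25, 71] -> max=71
step 9: append 67 -> window=[43, 33, 25, 71, 67] -> max=71
step 10: append 30 -> window=[33, 25, 71, 67, 30] -> max=71
step 11: append 15 -> window=[25, 71, 67, 30, 15] -> max=71
step 12: append 50 -> window=[71, 67, 30, 15, 50] -> max=71
step 13: append 81 -> window=[67, 30, 15, 50, 81] -> max=81
step 14: append 16 -> window=[30, 15, 50, 81, 16] -> max=81
step 15: append 16 -> window=[15, 50, 81, 16, 16] -> max=81
Recorded maximums: 83 83 70 71 71 71 71 71 81 81 81
Changes between consecutive maximums: 3

Answer: 3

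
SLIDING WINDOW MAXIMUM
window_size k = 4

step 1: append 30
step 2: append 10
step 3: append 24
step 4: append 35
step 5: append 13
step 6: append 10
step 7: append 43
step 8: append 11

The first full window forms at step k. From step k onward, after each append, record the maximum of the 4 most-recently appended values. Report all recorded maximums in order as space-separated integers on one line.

Answer: 35 35 35 43 43

Derivation:
step 1: append 30 -> window=[30] (not full yet)
step 2: append 10 -> window=[30, 10] (not full yet)
step 3: append 24 -> window=[30, 10, 24] (not full yet)
step 4: append 35 -> window=[30, 10, 24, 35] -> max=35
step 5: append 13 -> window=[10, 24, 35, 13] -> max=35
step 6: append 10 -> window=[24, 35, 13, 10] -> max=35
step 7: append 43 -> window=[35, 13, 10, 43] -> max=43
step 8: append 11 -> window=[13, 10, 43, 11] -> max=43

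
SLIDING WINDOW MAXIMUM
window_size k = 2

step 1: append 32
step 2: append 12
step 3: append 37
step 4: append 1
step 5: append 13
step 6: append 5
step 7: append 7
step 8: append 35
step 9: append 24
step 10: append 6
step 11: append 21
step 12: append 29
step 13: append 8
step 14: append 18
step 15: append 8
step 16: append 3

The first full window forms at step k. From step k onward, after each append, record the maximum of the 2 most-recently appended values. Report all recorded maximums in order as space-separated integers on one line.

Answer: 32 37 37 13 13 7 35 35 24 21 29 29 18 18 8

Derivation:
step 1: append 32 -> window=[32] (not full yet)
step 2: append 12 -> window=[32, 12] -> max=32
step 3: append 37 -> window=[12, 37] -> max=37
step 4: append 1 -> window=[37, 1] -> max=37
step 5: append 13 -> window=[1, 13] -> max=13
step 6: append 5 -> window=[13, 5] -> max=13
step 7: append 7 -> window=[5, 7] -> max=7
step 8: append 35 -> window=[7, 35] -> max=35
step 9: append 24 -> window=[35, 24] -> max=35
step 10: append 6 -> window=[24, 6] -> max=24
step 11: append 21 -> window=[6, 21] -> max=21
step 12: append 29 -> window=[21, 29] -> max=29
step 13: append 8 -> window=[29, 8] -> max=29
step 14: append 18 -> window=[8, 18] -> max=18
step 15: append 8 -> window=[18, 8] -> max=18
step 16: append 3 -> window=[8, 3] -> max=8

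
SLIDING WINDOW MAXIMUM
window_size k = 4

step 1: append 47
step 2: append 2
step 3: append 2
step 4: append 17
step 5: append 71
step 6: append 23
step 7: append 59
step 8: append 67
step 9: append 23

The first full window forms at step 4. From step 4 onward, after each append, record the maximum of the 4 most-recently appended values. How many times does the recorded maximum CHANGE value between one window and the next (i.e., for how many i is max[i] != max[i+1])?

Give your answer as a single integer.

Answer: 2

Derivation:
step 1: append 47 -> window=[47] (not full yet)
step 2: append 2 -> window=[47, 2] (not full yet)
step 3: append 2 -> window=[47, 2, 2] (not full yet)
step 4: append 17 -> window=[47, 2, 2, 17] -> max=47
step 5: append 71 -> window=[2, 2, 17, 71] -> max=71
step 6: append 23 -> window=[2, 17, 71, 23] -> max=71
step 7: append 59 -> window=[17, 71, 23, 59] -> max=71
step 8: append 67 -> window=[71, 23, 59, 67] -> max=71
step 9: append 23 -> window=[23, 59, 67, 23] -> max=67
Recorded maximums: 47 71 71 71 71 67
Changes between consecutive maximums: 2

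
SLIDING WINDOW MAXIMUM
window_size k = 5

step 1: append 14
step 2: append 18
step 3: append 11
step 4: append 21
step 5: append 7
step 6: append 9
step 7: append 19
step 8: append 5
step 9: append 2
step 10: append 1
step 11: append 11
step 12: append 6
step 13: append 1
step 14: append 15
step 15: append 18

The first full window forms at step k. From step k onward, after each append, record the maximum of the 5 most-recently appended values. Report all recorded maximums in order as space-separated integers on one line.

Answer: 21 21 21 21 19 19 19 11 11 15 18

Derivation:
step 1: append 14 -> window=[14] (not full yet)
step 2: append 18 -> window=[14, 18] (not full yet)
step 3: append 11 -> window=[14, 18, 11] (not full yet)
step 4: append 21 -> window=[14, 18, 11, 21] (not full yet)
step 5: append 7 -> window=[14, 18, 11, 21, 7] -> max=21
step 6: append 9 -> window=[18, 11, 21, 7, 9] -> max=21
step 7: append 19 -> window=[11, 21, 7, 9, 19] -> max=21
step 8: append 5 -> window=[21, 7, 9, 19, 5] -> max=21
step 9: append 2 -> window=[7, 9, 19, 5, 2] -> max=19
step 10: append 1 -> window=[9, 19, 5, 2, 1] -> max=19
step 11: append 11 -> window=[19, 5, 2, 1, 11] -> max=19
step 12: append 6 -> window=[5, 2, 1, 11, 6] -> max=11
step 13: append 1 -> window=[2, 1, 11, 6, 1] -> max=11
step 14: append 15 -> window=[1, 11, 6, 1, 15] -> max=15
step 15: append 18 -> window=[11, 6, 1, 15, 18] -> max=18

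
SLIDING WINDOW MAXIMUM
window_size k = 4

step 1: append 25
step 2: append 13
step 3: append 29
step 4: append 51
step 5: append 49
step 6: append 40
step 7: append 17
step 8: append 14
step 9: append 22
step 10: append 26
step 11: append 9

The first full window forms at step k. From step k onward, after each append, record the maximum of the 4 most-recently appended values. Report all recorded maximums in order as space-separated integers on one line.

step 1: append 25 -> window=[25] (not full yet)
step 2: append 13 -> window=[25, 13] (not full yet)
step 3: append 29 -> window=[25, 13, 29] (not full yet)
step 4: append 51 -> window=[25, 13, 29, 51] -> max=51
step 5: append 49 -> window=[13, 29, 51, 49] -> max=51
step 6: append 40 -> window=[29, 51, 49, 40] -> max=51
step 7: append 17 -> window=[51, 49, 40, 17] -> max=51
step 8: append 14 -> window=[49, 40, 17, 14] -> max=49
step 9: append 22 -> window=[40, 17, 14, 22] -> max=40
step 10: append 26 -> window=[17, 14, 22, 26] -> max=26
step 11: append 9 -> window=[14, 22, 26, 9] -> max=26

Answer: 51 51 51 51 49 40 26 26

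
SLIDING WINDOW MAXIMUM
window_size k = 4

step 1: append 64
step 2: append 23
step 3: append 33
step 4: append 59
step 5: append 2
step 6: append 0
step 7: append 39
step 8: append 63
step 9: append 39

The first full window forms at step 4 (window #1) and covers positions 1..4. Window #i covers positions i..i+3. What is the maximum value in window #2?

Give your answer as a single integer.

step 1: append 64 -> window=[64] (not full yet)
step 2: append 23 -> window=[64, 23] (not full yet)
step 3: append 33 -> window=[64, 23, 33] (not full yet)
step 4: append 59 -> window=[64, 23, 33, 59] -> max=64
step 5: append 2 -> window=[23, 33, 59, 2] -> max=59
Window #2 max = 59

Answer: 59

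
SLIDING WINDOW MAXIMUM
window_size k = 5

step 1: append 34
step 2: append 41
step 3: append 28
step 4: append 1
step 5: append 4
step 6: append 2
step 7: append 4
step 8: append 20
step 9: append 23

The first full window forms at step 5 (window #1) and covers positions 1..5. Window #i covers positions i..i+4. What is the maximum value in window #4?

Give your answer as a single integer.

Answer: 20

Derivation:
step 1: append 34 -> window=[34] (not full yet)
step 2: append 41 -> window=[34, 41] (not full yet)
step 3: append 28 -> window=[34, 41, 28] (not full yet)
step 4: append 1 -> window=[34, 41, 28, 1] (not full yet)
step 5: append 4 -> window=[34, 41, 28, 1, 4] -> max=41
step 6: append 2 -> window=[41, 28, 1, 4, 2] -> max=41
step 7: append 4 -> window=[28, 1, 4, 2, 4] -> max=28
step 8: append 20 -> window=[1, 4, 2, 4, 20] -> max=20
Window #4 max = 20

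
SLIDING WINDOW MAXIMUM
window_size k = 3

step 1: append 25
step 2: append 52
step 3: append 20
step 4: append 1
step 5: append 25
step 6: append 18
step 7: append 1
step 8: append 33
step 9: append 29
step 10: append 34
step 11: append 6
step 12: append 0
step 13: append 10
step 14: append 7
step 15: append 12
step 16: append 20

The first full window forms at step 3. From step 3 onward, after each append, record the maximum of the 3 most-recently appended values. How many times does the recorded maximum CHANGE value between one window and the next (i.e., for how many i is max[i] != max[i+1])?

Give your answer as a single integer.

Answer: 6

Derivation:
step 1: append 25 -> window=[25] (not full yet)
step 2: append 52 -> window=[25, 52] (not full yet)
step 3: append 20 -> window=[25, 52, 20] -> max=52
step 4: append 1 -> window=[52, 20, 1] -> max=52
step 5: append 25 -> window=[20, 1, 25] -> max=25
step 6: append 18 -> window=[1, 25, 18] -> max=25
step 7: append 1 -> window=[25, 18, 1] -> max=25
step 8: append 33 -> window=[18, 1, 33] -> max=33
step 9: append 29 -> window=[1, 33, 29] -> max=33
step 10: append 34 -> window=[33, 29, 34] -> max=34
step 11: append 6 -> window=[29, 34, 6] -> max=34
step 12: append 0 -> window=[34, 6, 0] -> max=34
step 13: append 10 -> window=[6, 0, 10] -> max=10
step 14: append 7 -> window=[0, 10, 7] -> max=10
step 15: append 12 -> window=[10, 7, 12] -> max=12
step 16: append 20 -> window=[7, 12, 20] -> max=20
Recorded maximums: 52 52 25 25 25 33 33 34 34 34 10 10 12 20
Changes between consecutive maximums: 6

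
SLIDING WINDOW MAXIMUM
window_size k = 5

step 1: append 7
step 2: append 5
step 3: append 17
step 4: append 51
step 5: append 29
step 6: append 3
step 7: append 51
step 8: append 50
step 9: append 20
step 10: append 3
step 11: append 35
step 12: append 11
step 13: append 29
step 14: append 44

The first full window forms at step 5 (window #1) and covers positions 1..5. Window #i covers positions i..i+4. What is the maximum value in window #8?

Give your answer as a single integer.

step 1: append 7 -> window=[7] (not full yet)
step 2: append 5 -> window=[7, 5] (not full yet)
step 3: append 17 -> window=[7, 5, 17] (not full yet)
step 4: append 51 -> window=[7, 5, 17, 51] (not full yet)
step 5: append 29 -> window=[7, 5, 17, 51, 29] -> max=51
step 6: append 3 -> window=[5, 17, 51, 29, 3] -> max=51
step 7: append 51 -> window=[17, 51, 29, 3, 51] -> max=51
step 8: append 50 -> window=[51, 29, 3, 51, 50] -> max=51
step 9: append 20 -> window=[29, 3, 51, 50, 20] -> max=51
step 10: append 3 -> window=[3, 51, 50, 20, 3] -> max=51
step 11: append 35 -> window=[51, 50, 20, 3, 35] -> max=51
step 12: append 11 -> window=[50, 20, 3, 35, 11] -> max=50
Window #8 max = 50

Answer: 50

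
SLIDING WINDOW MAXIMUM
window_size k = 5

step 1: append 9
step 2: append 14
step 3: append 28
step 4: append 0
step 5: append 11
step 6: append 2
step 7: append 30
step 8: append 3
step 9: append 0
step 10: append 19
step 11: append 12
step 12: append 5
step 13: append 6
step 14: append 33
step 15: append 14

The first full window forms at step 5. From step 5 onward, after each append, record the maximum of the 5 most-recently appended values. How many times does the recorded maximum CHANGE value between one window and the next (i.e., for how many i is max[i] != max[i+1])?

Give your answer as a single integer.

step 1: append 9 -> window=[9] (not full yet)
step 2: append 14 -> window=[9, 14] (not full yet)
step 3: append 28 -> window=[9, 14, 28] (not full yet)
step 4: append 0 -> window=[9, 14, 28, 0] (not full yet)
step 5: append 11 -> window=[9, 14, 28, 0, 11] -> max=28
step 6: append 2 -> window=[14, 28, 0, 11, 2] -> max=28
step 7: append 30 -> window=[28, 0, 11, 2, 30] -> max=30
step 8: append 3 -> window=[0, 11, 2, 30, 3] -> max=30
step 9: append 0 -> window=[11, 2, 30, 3, 0] -> max=30
step 10: append 19 -> window=[2, 30, 3, 0, 19] -> max=30
step 11: append 12 -> window=[30, 3, 0, 19, 12] -> max=30
step 12: append 5 -> window=[3, 0, 19, 12, 5] -> max=19
step 13: append 6 -> window=[0, 19, 12, 5, 6] -> max=19
step 14: append 33 -> window=[19, 12, 5, 6, 33] -> max=33
step 15: append 14 -> window=[12, 5, 6, 33, 14] -> max=33
Recorded maximums: 28 28 30 30 30 30 30 19 19 33 33
Changes between consecutive maximums: 3

Answer: 3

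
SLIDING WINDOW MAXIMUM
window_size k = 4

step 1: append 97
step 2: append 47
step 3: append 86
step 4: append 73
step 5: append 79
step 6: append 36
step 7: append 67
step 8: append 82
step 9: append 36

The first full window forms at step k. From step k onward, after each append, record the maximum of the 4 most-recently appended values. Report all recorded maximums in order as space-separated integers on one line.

Answer: 97 86 86 79 82 82

Derivation:
step 1: append 97 -> window=[97] (not full yet)
step 2: append 47 -> window=[97, 47] (not full yet)
step 3: append 86 -> window=[97, 47, 86] (not full yet)
step 4: append 73 -> window=[97, 47, 86, 73] -> max=97
step 5: append 79 -> window=[47, 86, 73, 79] -> max=86
step 6: append 36 -> window=[86, 73, 79, 36] -> max=86
step 7: append 67 -> window=[73, 79, 36, 67] -> max=79
step 8: append 82 -> window=[79, 36, 67, 82] -> max=82
step 9: append 36 -> window=[36, 67, 82, 36] -> max=82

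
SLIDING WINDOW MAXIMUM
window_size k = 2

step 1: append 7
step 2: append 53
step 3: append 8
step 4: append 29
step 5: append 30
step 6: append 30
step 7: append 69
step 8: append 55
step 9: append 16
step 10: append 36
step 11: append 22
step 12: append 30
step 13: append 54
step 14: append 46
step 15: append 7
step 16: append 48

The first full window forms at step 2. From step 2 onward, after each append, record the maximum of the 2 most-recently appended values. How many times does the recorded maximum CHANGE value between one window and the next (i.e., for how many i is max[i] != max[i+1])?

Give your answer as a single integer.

step 1: append 7 -> window=[7] (not full yet)
step 2: append 53 -> window=[7, 53] -> max=53
step 3: append 8 -> window=[53, 8] -> max=53
step 4: append 29 -> window=[8, 29] -> max=29
step 5: append 30 -> window=[29, 30] -> max=30
step 6: append 30 -> window=[30, 30] -> max=30
step 7: append 69 -> window=[30, 69] -> max=69
step 8: append 55 -> window=[69, 55] -> max=69
step 9: append 16 -> window=[55, 16] -> max=55
step 10: append 36 -> window=[16, 36] -> max=36
step 11: append 22 -> window=[36, 22] -> max=36
step 12: append 30 -> window=[22, 30] -> max=30
step 13: append 54 -> window=[30, 54] -> max=54
step 14: append 46 -> window=[54, 46] -> max=54
step 15: append 7 -> window=[46, 7] -> max=46
step 16: append 48 -> window=[7, 48] -> max=48
Recorded maximums: 53 53 29 30 30 69 69 55 36 36 30 54 54 46 48
Changes between consecutive maximums: 9

Answer: 9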